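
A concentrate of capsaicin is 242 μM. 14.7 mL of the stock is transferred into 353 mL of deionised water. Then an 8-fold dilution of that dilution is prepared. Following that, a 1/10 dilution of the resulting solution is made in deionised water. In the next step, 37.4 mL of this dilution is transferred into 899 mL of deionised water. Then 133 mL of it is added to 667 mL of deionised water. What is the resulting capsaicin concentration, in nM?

Overall dilution factor = 25.01 × 8 × 10 × 25.04 × 6.015 = 3.01 × 10⁵.
242 μM / 3.01 × 10⁵ = 8.03 × 10⁻⁴ μM = 0.803 nM.

0.803 nM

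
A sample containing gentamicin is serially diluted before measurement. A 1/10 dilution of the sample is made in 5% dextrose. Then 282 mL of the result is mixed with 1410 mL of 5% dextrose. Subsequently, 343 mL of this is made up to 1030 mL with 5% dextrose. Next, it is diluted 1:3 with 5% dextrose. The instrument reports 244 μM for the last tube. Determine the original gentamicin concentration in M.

0.132 M

Overall dilution factor = 10 × 6 × 3.003 × 3 = 541.
Original = 244 μM × 541 = 1.32 × 10⁵ μM = 0.132 M.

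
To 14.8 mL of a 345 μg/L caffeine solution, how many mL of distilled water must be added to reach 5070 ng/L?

992 mL

5070 ng/L = 5.07 μg/L.
V₂ = C₁V₁/C₂ = 345 × 14.8 / 5.07 = 1007 mL.
Diluent to add = V₂ − V₁ = 1007 − 14.8 = 992 mL.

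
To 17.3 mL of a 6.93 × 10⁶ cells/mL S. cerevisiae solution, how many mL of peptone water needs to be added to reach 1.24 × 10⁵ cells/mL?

950 mL

V₂ = C₁V₁/C₂ = 6.93 × 10⁶ × 17.3 / 1.24 × 10⁵ = 967 mL.
Diluent to add = V₂ − V₁ = 967 − 17.3 = 950 mL.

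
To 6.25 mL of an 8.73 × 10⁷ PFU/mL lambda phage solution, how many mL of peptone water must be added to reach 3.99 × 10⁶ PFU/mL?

130 mL

V₂ = C₁V₁/C₂ = 8.73 × 10⁷ × 6.25 / 3.99 × 10⁶ = 137 mL.
Diluent to add = V₂ − V₁ = 137 − 6.25 = 130 mL.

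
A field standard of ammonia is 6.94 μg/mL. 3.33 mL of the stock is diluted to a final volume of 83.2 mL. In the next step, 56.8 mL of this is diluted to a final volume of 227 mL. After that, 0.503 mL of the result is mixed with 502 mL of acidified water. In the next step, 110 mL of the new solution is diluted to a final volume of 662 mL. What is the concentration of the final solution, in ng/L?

Overall dilution factor = 24.98 × 3.996 × 999.0 × 6.018 = 6.00 × 10⁵.
6.94 μg/mL / 6.00 × 10⁵ = 1.16 × 10⁻⁵ μg/mL = 11.6 ng/L.

11.6 ng/L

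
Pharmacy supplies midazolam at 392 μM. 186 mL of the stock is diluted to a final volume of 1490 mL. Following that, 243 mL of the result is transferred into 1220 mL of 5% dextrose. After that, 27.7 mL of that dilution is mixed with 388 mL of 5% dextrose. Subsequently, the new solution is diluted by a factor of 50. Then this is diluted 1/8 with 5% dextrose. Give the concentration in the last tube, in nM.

Overall dilution factor = 8.011 × 6.021 × 15.01 × 50 × 8 = 2.90 × 10⁵.
392 μM / 2.90 × 10⁵ = 1.35 × 10⁻³ μM = 1.35 nM.

1.35 nM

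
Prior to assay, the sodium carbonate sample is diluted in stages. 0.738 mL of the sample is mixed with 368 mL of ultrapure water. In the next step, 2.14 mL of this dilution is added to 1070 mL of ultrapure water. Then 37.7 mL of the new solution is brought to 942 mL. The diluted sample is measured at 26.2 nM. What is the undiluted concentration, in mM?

Overall dilution factor = 499.6 × 501 × 24.99 = 6.25 × 10⁶.
Original = 26.2 nM × 6.25 × 10⁶ = 1.64 × 10⁸ nM = 164 mM.

164 mM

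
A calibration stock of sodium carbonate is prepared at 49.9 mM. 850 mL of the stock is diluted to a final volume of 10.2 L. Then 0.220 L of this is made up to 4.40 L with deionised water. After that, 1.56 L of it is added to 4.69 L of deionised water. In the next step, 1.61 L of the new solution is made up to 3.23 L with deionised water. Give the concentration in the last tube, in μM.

25.9 μM

Overall dilution factor = 12 × 20 × 4.006 × 2.006 = 1929.
49.9 mM / 1929 = 0.0259 mM = 25.9 μM.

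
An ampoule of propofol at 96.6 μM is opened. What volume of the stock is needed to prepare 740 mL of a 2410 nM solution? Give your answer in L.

2410 nM = 2.41 μM.
V₁ = C₂V₂/C₁ = 2.41 × 740 / 96.6 = 18.5 mL = 0.0185 L.

0.0185 L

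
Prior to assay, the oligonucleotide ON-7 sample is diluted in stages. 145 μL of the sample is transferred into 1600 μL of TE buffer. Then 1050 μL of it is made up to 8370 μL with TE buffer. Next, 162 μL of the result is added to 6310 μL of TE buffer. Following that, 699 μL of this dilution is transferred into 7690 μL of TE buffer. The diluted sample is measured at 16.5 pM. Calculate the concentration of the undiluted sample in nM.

Overall dilution factor = 12.03 × 7.971 × 39.95 × 12.00 = 4.60 × 10⁴.
Original = 16.5 pM × 4.60 × 10⁴ = 7.59 × 10⁵ pM = 759 nM.

759 nM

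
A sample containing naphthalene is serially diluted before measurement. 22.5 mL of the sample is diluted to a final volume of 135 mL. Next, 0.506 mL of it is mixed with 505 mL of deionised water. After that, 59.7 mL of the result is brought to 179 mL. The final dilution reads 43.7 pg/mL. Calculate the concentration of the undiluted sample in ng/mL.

Overall dilution factor = 6 × 999.0 × 2.998 = 1.80 × 10⁴.
Original = 43.7 pg/mL × 1.80 × 10⁴ = 7.85 × 10⁵ pg/mL = 785 ng/mL.

785 ng/mL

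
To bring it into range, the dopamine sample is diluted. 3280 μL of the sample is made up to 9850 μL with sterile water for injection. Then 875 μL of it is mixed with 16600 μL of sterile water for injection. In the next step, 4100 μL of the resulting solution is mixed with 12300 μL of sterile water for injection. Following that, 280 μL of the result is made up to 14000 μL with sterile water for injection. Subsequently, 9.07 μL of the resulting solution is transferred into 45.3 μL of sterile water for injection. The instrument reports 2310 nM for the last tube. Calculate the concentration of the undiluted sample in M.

Overall dilution factor = 3.003 × 19.97 × 4 × 50 × 5.994 = 7.19 × 10⁴.
Original = 2310 nM × 7.19 × 10⁴ = 1.66 × 10⁸ nM = 0.166 M.

0.166 M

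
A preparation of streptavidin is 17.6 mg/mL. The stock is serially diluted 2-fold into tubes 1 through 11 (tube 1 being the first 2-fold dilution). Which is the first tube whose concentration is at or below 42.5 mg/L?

tube 9

Tube n has concentration 17.6 mg/mL / 2ⁿ.
Need 2ⁿ ≥ 17.6 mg/mL / 42.5 mg/L = 414, so n ≥ 8.69.
First such tube: n = 9.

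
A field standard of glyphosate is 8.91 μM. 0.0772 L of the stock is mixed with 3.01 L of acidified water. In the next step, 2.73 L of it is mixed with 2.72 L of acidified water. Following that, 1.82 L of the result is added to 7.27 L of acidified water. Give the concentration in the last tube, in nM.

22.3 nM

Overall dilution factor = 39.99 × 1.996 × 4.995 = 399.
8.91 μM / 399 = 0.0223 μM = 22.3 nM.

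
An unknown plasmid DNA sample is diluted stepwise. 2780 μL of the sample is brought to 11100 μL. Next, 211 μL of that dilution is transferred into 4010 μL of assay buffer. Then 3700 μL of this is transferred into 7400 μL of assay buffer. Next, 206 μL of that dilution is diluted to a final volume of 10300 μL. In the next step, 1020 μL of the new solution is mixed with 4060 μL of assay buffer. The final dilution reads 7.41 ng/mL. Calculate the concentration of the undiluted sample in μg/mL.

Overall dilution factor = 3.993 × 20.00 × 3 × 50 × 4.980 = 5.97 × 10⁴.
Original = 7.41 ng/mL × 5.97 × 10⁴ = 4.42 × 10⁵ ng/mL = 442 μg/mL.

442 μg/mL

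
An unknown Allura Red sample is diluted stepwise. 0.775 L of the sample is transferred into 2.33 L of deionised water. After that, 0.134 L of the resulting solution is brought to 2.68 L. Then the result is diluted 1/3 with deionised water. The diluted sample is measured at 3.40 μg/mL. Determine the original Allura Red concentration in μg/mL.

817 μg/mL

Overall dilution factor = 4.006 × 20 × 3 = 240.
Original = 3.40 μg/mL × 240 = 817 μg/mL.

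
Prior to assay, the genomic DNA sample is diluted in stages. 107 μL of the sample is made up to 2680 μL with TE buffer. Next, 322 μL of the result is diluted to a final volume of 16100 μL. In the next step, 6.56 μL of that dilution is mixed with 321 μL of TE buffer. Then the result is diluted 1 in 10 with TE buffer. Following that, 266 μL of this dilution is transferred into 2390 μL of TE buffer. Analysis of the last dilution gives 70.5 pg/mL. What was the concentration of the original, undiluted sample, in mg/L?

Overall dilution factor = 25.05 × 50 × 49.93 × 10 × 9.985 = 6.24 × 10⁶.
Original = 70.5 pg/mL × 6.24 × 10⁶ = 4.40 × 10⁸ pg/mL = 440 mg/L.

440 mg/L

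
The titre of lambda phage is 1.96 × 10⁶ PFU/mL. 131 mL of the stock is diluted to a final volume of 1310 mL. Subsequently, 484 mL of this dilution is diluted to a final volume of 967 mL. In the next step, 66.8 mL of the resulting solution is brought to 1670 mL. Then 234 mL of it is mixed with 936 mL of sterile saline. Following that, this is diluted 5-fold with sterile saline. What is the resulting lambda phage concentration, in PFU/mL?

Overall dilution factor = 10 × 1.998 × 25 × 5 × 5 = 1.25 × 10⁴.
1.96 × 10⁶ PFU/mL / 1.25 × 10⁴ = 157 PFU/mL.

157 PFU/mL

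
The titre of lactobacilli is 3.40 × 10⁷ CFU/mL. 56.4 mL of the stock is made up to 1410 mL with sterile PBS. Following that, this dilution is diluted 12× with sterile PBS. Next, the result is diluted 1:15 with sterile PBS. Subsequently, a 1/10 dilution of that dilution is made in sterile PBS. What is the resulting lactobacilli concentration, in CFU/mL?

Overall dilution factor = 25 × 12 × 15 × 10 = 4.50 × 10⁴.
3.40 × 10⁷ CFU/mL / 4.50 × 10⁴ = 756 CFU/mL.

756 CFU/mL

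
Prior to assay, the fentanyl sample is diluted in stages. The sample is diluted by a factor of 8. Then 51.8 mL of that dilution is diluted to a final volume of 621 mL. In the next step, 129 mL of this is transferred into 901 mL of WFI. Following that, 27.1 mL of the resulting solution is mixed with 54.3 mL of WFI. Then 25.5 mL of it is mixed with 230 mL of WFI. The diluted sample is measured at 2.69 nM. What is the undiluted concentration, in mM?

0.0620 mM

Overall dilution factor = 8 × 11.99 × 7.984 × 3.004 × 10.02 = 2.30 × 10⁴.
Original = 2.69 nM × 2.30 × 10⁴ = 6.20 × 10⁴ nM = 0.0620 mM.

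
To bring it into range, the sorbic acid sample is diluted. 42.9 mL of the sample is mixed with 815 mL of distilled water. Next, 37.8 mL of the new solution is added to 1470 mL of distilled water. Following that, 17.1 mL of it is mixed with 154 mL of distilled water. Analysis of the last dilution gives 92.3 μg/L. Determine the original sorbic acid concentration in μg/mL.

737 μg/mL

Overall dilution factor = 20.00 × 39.89 × 10.01 = 7982.
Original = 92.3 μg/L × 7982 = 7.37 × 10⁵ μg/L = 737 μg/mL.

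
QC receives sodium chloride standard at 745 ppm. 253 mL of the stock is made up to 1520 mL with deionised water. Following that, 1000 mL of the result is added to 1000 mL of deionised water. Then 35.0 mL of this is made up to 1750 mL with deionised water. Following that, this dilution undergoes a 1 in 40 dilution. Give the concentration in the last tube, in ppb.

Overall dilution factor = 6.008 × 2 × 50 × 40 = 2.40 × 10⁴.
745 ppm / 2.40 × 10⁴ = 0.0310 ppm = 31.0 ppb.

31.0 ppb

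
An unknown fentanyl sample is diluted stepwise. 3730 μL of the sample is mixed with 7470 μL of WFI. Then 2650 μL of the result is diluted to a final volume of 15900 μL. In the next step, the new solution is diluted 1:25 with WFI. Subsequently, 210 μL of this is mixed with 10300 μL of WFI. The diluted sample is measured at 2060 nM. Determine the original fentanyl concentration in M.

Overall dilution factor = 3.003 × 6 × 25 × 50.05 = 2.25 × 10⁴.
Original = 2060 nM × 2.25 × 10⁴ = 4.64 × 10⁷ nM = 0.0464 M.

0.0464 M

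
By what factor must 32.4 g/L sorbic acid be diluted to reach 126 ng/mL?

2.57 × 10⁵

Factor = C₀/C_target = 32.4 g/L / 126 ng/mL = 2.57 × 10⁵.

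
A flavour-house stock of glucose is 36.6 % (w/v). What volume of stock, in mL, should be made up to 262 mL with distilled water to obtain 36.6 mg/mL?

26.2 mL

36.6 mg/mL = 3.66 % (w/v).
V₁ = C₂V₂/C₁ = 3.66 × 262 / 36.6 = 26.2 mL.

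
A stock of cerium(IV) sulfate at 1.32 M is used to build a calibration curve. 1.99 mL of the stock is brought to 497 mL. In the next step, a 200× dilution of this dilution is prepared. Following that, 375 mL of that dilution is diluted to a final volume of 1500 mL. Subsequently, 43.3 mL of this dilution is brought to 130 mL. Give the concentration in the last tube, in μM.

Overall dilution factor = 249.7 × 200 × 4 × 3.002 = 6.00 × 10⁵.
1.32 M / 6.00 × 10⁵ = 2.20 × 10⁻⁶ M = 2.20 μM.

2.20 μM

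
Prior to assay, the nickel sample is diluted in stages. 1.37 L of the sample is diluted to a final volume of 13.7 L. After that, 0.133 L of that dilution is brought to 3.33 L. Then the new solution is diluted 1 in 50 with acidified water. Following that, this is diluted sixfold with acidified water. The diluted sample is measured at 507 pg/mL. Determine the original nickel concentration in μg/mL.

Overall dilution factor = 10 × 25.04 × 50 × 6 = 7.51 × 10⁴.
Original = 507 pg/mL × 7.51 × 10⁴ = 3.81 × 10⁷ pg/mL = 38.1 μg/mL.

38.1 μg/mL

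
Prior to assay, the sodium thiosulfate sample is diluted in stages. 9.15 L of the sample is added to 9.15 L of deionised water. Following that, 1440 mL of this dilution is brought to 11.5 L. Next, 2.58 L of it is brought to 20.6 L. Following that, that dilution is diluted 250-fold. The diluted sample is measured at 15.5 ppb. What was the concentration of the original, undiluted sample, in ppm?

494 ppm

Overall dilution factor = 2 × 7.986 × 7.984 × 250 = 3.19 × 10⁴.
Original = 15.5 ppb × 3.19 × 10⁴ = 4.94 × 10⁵ ppb = 494 ppm.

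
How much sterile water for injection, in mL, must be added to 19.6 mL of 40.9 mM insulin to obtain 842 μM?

842 μM = 0.842 mM.
V₂ = C₁V₁/C₂ = 40.9 × 19.6 / 0.842 = 952 mL.
Diluent to add = V₂ − V₁ = 952 − 19.6 = 932 mL.

932 mL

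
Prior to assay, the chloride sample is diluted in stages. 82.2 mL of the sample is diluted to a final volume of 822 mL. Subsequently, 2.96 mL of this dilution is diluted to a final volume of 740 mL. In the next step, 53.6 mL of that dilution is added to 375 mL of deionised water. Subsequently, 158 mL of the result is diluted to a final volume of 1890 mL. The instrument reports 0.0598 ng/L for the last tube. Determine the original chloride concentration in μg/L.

14.3 μg/L

Overall dilution factor = 10 × 250 × 7.996 × 11.96 = 2.39 × 10⁵.
Original = 0.0598 ng/L × 2.39 × 10⁵ = 1.43 × 10⁴ ng/L = 14.3 μg/L.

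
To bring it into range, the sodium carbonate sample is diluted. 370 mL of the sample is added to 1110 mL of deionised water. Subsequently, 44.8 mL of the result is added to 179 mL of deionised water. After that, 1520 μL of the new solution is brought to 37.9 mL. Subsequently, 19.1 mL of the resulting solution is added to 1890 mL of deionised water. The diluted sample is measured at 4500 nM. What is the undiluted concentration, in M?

Overall dilution factor = 4 × 4.996 × 24.93 × 99.95 = 4.98 × 10⁴.
Original = 4500 nM × 4.98 × 10⁴ = 2.24 × 10⁸ nM = 0.224 M.

0.224 M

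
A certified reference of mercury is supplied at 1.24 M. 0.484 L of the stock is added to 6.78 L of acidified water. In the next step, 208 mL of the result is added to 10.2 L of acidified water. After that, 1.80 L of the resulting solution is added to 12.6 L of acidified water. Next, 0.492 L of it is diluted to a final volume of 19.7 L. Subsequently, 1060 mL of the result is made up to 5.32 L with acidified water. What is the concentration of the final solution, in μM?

Overall dilution factor = 15.01 × 50.04 × 8 × 40.04 × 5.019 = 1.21 × 10⁶.
1.24 M / 1.21 × 10⁶ = 1.03 × 10⁻⁶ M = 1.03 μM.

1.03 μM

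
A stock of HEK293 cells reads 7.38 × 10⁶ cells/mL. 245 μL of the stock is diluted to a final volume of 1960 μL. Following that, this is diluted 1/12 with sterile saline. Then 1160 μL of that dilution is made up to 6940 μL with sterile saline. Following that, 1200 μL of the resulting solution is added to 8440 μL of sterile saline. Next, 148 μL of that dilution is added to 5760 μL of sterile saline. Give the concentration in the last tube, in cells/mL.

40.1 cells/mL

Overall dilution factor = 8 × 12 × 5.983 × 8.033 × 39.92 = 1.84 × 10⁵.
7.38 × 10⁶ cells/mL / 1.84 × 10⁵ = 40.1 cells/mL.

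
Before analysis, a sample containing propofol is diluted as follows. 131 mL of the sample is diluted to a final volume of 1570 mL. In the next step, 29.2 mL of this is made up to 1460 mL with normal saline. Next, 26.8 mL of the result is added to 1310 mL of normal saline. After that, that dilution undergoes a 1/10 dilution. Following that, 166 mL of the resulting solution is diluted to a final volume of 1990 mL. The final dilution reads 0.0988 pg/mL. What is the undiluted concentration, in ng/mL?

354 ng/mL

Overall dilution factor = 11.98 × 50 × 49.88 × 10 × 11.99 = 3.58 × 10⁶.
Original = 0.0988 pg/mL × 3.58 × 10⁶ = 3.54 × 10⁵ pg/mL = 354 ng/mL.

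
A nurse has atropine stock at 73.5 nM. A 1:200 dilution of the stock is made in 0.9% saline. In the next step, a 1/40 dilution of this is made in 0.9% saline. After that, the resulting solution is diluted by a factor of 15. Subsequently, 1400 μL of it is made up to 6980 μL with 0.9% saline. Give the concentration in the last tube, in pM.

0.123 pM

Overall dilution factor = 200 × 40 × 15 × 4.986 = 5.98 × 10⁵.
73.5 nM / 5.98 × 10⁵ = 1.23 × 10⁻⁴ nM = 0.123 pM.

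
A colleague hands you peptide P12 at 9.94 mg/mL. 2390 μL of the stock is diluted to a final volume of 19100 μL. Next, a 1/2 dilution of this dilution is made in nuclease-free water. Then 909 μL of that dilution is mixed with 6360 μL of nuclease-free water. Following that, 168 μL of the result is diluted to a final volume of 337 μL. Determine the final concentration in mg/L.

38.8 mg/L

Overall dilution factor = 7.992 × 2 × 7.997 × 2.006 = 256.
9.94 mg/mL / 256 = 0.0388 mg/mL = 38.8 mg/L.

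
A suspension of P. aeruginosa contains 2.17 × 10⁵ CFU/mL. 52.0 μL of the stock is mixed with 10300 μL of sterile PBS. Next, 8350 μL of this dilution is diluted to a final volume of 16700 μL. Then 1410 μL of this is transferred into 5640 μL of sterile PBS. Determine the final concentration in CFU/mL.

109 CFU/mL

Overall dilution factor = 199.1 × 2 × 5 = 1991.
2.17 × 10⁵ CFU/mL / 1991 = 109 CFU/mL.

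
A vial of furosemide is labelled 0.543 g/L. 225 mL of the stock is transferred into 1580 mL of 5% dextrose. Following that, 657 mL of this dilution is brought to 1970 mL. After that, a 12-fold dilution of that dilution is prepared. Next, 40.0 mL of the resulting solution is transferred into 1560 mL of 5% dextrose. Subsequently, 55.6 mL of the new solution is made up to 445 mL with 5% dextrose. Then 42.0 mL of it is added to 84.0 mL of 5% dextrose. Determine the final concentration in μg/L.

Overall dilution factor = 8.022 × 2.998 × 12 × 40 × 8.004 × 3 = 2.77 × 10⁵.
0.543 g/L / 2.77 × 10⁵ = 1.96 × 10⁻⁶ g/L = 1.96 μg/L.

1.96 μg/L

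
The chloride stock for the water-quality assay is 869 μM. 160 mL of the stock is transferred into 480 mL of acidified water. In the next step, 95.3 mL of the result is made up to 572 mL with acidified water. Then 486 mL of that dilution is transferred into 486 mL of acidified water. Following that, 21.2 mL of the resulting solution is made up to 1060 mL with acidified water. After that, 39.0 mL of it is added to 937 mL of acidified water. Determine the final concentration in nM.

14.5 nM

Overall dilution factor = 4 × 6.002 × 2 × 50 × 25.03 = 6.01 × 10⁴.
869 μM / 6.01 × 10⁴ = 0.0145 μM = 14.5 nM.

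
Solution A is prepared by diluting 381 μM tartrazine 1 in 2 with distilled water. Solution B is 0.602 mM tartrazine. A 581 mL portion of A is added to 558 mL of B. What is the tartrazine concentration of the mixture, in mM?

C_A = 381 μM / 2 = 190 μM.
C_B = 0.602 mM = 602 μM.
C_mix = (C_A·V_A + C_B·V_B)/(V_A + V_B) = (190×581 + 602×558) / 1139 = 392 μM = 0.392 mM.

0.392 mM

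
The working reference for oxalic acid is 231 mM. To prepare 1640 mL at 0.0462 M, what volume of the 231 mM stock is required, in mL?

0.0462 M = 46.2 mM.
V₁ = C₂V₂/C₁ = 46.2 × 1640 / 231 = 328 mL.

328 mL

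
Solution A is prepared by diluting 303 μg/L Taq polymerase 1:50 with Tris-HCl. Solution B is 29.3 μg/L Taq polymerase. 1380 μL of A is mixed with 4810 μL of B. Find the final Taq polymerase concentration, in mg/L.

0.0241 mg/L

C_A = 303 μg/L / 50 = 6.06 μg/L.
C_mix = (C_A·V_A + C_B·V_B)/(V_A + V_B) = (6.06×1380 + 29.3×4810) / 6190 = 24.1 μg/L = 0.0241 mg/L.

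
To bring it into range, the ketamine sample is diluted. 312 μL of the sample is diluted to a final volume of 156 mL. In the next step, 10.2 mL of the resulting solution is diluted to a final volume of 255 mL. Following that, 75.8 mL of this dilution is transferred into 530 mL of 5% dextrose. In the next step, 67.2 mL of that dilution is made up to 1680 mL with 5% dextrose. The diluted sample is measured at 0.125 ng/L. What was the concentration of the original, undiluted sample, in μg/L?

Overall dilution factor = 500 × 25 × 7.992 × 25 = 2.50 × 10⁶.
Original = 0.125 ng/L × 2.50 × 10⁶ = 3.12 × 10⁵ ng/L = 312 μg/L.

312 μg/L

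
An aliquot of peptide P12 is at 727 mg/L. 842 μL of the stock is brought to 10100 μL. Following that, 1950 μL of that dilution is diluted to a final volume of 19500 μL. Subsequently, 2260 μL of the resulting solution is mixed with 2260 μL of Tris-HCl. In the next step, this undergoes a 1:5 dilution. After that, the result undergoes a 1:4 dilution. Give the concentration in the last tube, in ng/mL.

152 ng/mL

Overall dilution factor = 12.00 × 10 × 2 × 5 × 4 = 4798.
727 mg/L / 4798 = 0.152 mg/L = 152 ng/mL.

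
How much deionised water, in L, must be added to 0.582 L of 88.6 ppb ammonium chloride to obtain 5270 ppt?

5270 ppt = 5.27 ppb.
V₂ = C₁V₁/C₂ = 88.6 × 0.582 / 5.27 = 9.78 L.
Diluent to add = V₂ − V₁ = 9.78 − 0.582 = 9.20 L.

9.20 L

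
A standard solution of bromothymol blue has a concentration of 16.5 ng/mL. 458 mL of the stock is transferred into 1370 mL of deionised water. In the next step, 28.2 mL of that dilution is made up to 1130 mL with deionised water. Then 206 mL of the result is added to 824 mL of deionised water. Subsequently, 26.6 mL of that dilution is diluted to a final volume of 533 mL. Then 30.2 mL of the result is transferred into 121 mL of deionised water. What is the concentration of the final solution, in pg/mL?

Overall dilution factor = 3.991 × 40.07 × 5 × 20.04 × 5.007 = 8.02 × 10⁴.
16.5 ng/mL / 8.02 × 10⁴ = 2.06 × 10⁻⁴ ng/mL = 0.206 pg/mL.

0.206 pg/mL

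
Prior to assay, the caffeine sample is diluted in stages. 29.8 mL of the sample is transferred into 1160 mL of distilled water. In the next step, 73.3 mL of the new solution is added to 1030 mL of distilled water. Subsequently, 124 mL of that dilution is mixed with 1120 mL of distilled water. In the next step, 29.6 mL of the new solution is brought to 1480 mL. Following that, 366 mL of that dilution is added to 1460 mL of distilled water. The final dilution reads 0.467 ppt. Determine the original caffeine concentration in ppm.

0.702 ppm

Overall dilution factor = 39.93 × 15.05 × 10.03 × 50 × 4.989 = 1.50 × 10⁶.
Original = 0.467 ppt × 1.50 × 10⁶ = 7.02 × 10⁵ ppt = 0.702 ppm.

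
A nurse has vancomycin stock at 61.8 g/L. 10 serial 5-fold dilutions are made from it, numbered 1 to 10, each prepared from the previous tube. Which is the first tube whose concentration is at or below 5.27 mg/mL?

Tube n has concentration 61.8 g/L / 5ⁿ.
Need 5ⁿ ≥ 61.8 g/L / 5.27 mg/mL = 11.7, so n ≥ 1.53.
First such tube: n = 2.

tube 2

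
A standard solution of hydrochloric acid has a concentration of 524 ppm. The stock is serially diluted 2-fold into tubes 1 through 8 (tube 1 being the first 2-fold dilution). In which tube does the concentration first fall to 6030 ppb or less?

tube 7

Tube n has concentration 524 ppm / 2ⁿ.
Need 2ⁿ ≥ 524 ppm / 6030 ppb = 86.9, so n ≥ 6.44.
First such tube: n = 7.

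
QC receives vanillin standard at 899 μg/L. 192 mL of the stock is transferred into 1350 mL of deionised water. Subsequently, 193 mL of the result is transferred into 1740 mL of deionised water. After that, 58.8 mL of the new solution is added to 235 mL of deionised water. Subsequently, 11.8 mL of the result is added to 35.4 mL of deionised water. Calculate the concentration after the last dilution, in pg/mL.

559 pg/mL

Overall dilution factor = 8.031 × 10.02 × 4.997 × 4 = 1608.
899 μg/L / 1608 = 0.559 μg/L = 559 pg/mL.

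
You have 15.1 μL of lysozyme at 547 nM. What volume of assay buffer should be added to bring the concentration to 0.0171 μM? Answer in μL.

0.0171 μM = 17.1 nM.
V₂ = C₁V₁/C₂ = 547 × 15.1 / 17.1 = 483 μL.
Diluent to add = V₂ − V₁ = 483 − 15.1 = 468 μL.

468 μL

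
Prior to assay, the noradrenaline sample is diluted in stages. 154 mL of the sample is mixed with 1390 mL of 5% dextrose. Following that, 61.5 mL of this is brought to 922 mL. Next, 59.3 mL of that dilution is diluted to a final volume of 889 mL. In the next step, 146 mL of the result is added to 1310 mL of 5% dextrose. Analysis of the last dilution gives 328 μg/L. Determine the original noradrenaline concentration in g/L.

7.37 g/L

Overall dilution factor = 10.03 × 14.99 × 14.99 × 9.973 = 2.25 × 10⁴.
Original = 328 μg/L × 2.25 × 10⁴ = 7.37 × 10⁶ μg/L = 7.37 g/L.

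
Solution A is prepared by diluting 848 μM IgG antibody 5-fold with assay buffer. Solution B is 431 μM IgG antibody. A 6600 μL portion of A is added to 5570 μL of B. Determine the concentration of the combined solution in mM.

C_A = 848 μM / 5 = 170 μM.
C_mix = (C_A·V_A + C_B·V_B)/(V_A + V_B) = (170×6600 + 431×5570) / 12170 = 289 μM = 0.289 mM.

0.289 mM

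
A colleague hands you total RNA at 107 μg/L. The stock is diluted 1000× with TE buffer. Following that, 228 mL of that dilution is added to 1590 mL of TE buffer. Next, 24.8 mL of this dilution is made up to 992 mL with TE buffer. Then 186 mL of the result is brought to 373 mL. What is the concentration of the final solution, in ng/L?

0.167 ng/L

Overall dilution factor = 1000 × 7.974 × 40 × 2.005 = 6.40 × 10⁵.
107 μg/L / 6.40 × 10⁵ = 1.67 × 10⁻⁴ μg/L = 0.167 ng/L.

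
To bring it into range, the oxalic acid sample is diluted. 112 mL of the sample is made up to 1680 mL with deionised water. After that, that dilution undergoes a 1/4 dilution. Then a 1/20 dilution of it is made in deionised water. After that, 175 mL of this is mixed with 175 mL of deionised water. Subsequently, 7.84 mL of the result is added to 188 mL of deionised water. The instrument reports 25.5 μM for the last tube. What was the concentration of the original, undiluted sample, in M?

1.53 M

Overall dilution factor = 15 × 4 × 20 × 2 × 24.98 = 6.00 × 10⁴.
Original = 25.5 μM × 6.00 × 10⁴ = 1.53 × 10⁶ μM = 1.53 M.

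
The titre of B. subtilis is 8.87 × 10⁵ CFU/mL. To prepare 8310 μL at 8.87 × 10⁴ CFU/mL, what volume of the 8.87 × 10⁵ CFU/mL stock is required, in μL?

831 μL

V₁ = C₂V₂/C₁ = 8.87 × 10⁴ × 8310 / 8.87 × 10⁵ = 831 μL.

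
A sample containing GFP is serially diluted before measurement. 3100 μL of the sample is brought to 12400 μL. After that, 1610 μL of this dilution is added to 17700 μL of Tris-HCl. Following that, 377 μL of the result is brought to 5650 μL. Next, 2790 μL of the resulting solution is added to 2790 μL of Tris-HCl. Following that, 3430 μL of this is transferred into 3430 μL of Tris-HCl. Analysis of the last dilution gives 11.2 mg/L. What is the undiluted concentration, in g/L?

Overall dilution factor = 4 × 11.99 × 14.99 × 2 × 2 = 2876.
Original = 11.2 mg/L × 2876 = 3.22 × 10⁴ mg/L = 32.2 g/L.

32.2 g/L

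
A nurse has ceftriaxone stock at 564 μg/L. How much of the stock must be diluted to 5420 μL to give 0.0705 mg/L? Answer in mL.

0.0705 mg/L = 70.5 μg/L.
V₁ = C₂V₂/C₁ = 70.5 × 5420 / 564 = 678 μL = 0.677 mL.

0.677 mL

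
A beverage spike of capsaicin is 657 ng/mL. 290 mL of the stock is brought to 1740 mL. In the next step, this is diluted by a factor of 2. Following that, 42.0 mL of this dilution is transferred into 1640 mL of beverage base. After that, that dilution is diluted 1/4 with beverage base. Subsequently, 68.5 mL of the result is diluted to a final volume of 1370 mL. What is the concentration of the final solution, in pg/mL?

Overall dilution factor = 6 × 2 × 40.05 × 4 × 20 = 3.84 × 10⁴.
657 ng/mL / 3.84 × 10⁴ = 0.0171 ng/mL = 17.1 pg/mL.

17.1 pg/mL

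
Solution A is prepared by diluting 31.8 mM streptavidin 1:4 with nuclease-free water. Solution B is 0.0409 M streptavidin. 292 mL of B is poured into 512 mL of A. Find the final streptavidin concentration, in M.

0.0199 M

C_A = 31.8 mM / 4 = 7.95 mM.
C_B = 0.0409 M = 40.9 mM.
C_mix = (C_A·V_A + C_B·V_B)/(V_A + V_B) = (7.95×512 + 40.9×292) / 804.0 = 19.9 mM = 0.0199 M.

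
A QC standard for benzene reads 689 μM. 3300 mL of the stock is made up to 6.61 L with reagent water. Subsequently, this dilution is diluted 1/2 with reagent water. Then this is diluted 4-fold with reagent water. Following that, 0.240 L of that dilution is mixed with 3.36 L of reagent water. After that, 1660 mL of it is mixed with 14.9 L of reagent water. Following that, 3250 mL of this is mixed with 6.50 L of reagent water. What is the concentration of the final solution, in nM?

95.8 nM

Overall dilution factor = 2.003 × 2 × 4 × 15 × 9.976 × 3 = 7194.
689 μM / 7194 = 0.0958 μM = 95.8 nM.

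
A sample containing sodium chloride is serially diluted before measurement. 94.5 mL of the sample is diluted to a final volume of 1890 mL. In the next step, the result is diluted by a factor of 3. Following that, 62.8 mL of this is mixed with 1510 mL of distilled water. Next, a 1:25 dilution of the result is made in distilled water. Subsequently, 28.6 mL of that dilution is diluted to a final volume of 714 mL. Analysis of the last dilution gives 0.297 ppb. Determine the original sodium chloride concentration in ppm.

279 ppm

Overall dilution factor = 20 × 3 × 25.04 × 25 × 24.97 = 9.38 × 10⁵.
Original = 0.297 ppb × 9.38 × 10⁵ = 2.79 × 10⁵ ppb = 279 ppm.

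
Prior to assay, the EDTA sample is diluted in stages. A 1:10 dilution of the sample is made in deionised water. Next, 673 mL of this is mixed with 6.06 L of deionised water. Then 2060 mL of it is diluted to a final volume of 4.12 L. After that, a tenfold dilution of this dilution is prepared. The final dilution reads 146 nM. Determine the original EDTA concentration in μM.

Overall dilution factor = 10 × 10.00 × 2 × 10 = 2001.
Original = 146 nM × 2001 = 2.92 × 10⁵ nM = 292 μM.

292 μM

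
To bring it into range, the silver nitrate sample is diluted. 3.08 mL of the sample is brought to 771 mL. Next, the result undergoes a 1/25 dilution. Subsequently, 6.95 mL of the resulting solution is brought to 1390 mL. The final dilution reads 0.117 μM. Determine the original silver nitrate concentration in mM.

146 mM

Overall dilution factor = 250.3 × 25 × 200 = 1.25 × 10⁶.
Original = 0.117 μM × 1.25 × 10⁶ = 1.46 × 10⁵ μM = 146 mM.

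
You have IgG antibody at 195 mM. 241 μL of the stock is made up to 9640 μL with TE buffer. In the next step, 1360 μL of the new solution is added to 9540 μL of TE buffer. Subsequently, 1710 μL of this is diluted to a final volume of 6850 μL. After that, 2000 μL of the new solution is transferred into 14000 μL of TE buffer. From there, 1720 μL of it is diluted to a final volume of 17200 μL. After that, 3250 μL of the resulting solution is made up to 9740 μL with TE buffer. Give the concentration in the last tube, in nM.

Overall dilution factor = 40 × 8.015 × 4.006 × 8 × 10 × 2.997 = 3.08 × 10⁵.
195 mM / 3.08 × 10⁵ = 6.33 × 10⁻⁴ mM = 633 nM.

633 nM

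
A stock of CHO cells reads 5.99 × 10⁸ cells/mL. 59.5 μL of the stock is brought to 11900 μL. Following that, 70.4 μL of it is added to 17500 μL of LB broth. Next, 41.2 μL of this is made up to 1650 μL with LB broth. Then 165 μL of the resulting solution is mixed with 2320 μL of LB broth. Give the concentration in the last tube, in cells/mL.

19.9 cells/mL

Overall dilution factor = 200 × 249.6 × 40.05 × 15.06 = 3.01 × 10⁷.
5.99 × 10⁸ cells/mL / 3.01 × 10⁷ = 19.9 cells/mL.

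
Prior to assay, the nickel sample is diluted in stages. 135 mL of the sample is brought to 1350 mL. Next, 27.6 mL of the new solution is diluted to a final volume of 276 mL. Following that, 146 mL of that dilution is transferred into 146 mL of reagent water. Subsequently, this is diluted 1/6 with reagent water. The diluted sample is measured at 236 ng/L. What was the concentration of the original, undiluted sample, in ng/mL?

283 ng/mL

Overall dilution factor = 10 × 10 × 2 × 6 = 1200.
Original = 236 ng/L × 1200 = 2.83 × 10⁵ ng/L = 283 ng/mL.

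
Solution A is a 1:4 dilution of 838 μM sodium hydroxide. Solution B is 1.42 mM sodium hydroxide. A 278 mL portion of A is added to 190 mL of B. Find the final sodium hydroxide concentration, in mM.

0.701 mM

C_A = 838 μM / 4 = 210 μM.
C_B = 1.42 mM = 1420 μM.
C_mix = (C_A·V_A + C_B·V_B)/(V_A + V_B) = (210×278 + 1420×190) / 468.0 = 701 μM = 0.701 mM.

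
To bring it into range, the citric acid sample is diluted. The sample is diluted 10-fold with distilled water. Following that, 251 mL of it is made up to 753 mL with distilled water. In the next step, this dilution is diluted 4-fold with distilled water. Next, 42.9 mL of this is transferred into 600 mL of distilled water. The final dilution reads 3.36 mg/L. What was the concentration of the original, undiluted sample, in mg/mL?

6.04 mg/mL

Overall dilution factor = 10 × 3 × 4 × 14.99 = 1798.
Original = 3.36 mg/L × 1798 = 6042 mg/L = 6.04 mg/mL.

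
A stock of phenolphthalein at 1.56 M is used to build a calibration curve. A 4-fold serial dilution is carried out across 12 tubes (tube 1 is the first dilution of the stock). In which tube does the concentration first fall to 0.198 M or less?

Tube n has concentration 1.56 M / 4ⁿ.
Need 4ⁿ ≥ 1.56 M / 0.198 M = 7.88, so n ≥ 1.49.
First such tube: n = 2.

tube 2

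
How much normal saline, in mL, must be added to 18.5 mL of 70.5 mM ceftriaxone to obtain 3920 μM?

314 mL

3920 μM = 3.92 mM.
V₂ = C₁V₁/C₂ = 70.5 × 18.5 / 3.92 = 333 mL.
Diluent to add = V₂ − V₁ = 333 − 18.5 = 314 mL.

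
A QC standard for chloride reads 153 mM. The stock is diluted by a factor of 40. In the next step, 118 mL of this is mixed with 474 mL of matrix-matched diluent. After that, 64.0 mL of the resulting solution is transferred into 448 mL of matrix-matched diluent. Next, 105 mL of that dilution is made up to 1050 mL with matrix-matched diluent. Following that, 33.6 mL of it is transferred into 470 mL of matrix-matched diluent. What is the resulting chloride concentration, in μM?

0.636 μM

Overall dilution factor = 40 × 5.017 × 8 × 10 × 14.99 = 2.41 × 10⁵.
153 mM / 2.41 × 10⁵ = 6.36 × 10⁻⁴ mM = 0.636 μM.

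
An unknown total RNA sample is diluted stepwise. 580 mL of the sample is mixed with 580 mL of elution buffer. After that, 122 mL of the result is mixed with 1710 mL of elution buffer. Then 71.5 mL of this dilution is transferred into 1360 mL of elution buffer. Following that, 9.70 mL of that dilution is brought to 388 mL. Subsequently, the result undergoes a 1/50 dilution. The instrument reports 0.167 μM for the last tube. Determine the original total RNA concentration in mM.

201 mM

Overall dilution factor = 2 × 15.02 × 20.02 × 40 × 50 = 1.20 × 10⁶.
Original = 0.167 μM × 1.20 × 10⁶ = 2.01 × 10⁵ μM = 201 mM.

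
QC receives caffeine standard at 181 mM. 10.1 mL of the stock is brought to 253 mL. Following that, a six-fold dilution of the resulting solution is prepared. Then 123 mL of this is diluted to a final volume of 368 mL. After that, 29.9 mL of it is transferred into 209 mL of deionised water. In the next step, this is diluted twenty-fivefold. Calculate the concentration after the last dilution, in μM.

Overall dilution factor = 25.05 × 6 × 2.992 × 7.990 × 25 = 8.98 × 10⁴.
181 mM / 8.98 × 10⁴ = 2.02 × 10⁻³ mM = 2.02 μM.

2.02 μM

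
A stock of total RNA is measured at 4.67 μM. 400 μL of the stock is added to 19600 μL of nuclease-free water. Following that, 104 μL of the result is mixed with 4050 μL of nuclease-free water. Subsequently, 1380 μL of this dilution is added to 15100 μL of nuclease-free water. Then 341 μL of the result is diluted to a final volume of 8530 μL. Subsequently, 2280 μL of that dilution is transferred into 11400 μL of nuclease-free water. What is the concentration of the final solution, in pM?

Overall dilution factor = 50 × 39.94 × 11.94 × 25.01 × 6 = 3.58 × 10⁶.
4.67 μM / 3.58 × 10⁶ = 1.30 × 10⁻⁶ μM = 1.30 pM.

1.30 pM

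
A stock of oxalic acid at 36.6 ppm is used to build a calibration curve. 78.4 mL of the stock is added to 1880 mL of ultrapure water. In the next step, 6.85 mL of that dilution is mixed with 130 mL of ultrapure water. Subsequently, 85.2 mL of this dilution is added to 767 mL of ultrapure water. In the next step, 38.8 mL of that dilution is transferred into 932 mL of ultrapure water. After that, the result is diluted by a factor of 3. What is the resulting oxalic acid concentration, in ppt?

Overall dilution factor = 24.98 × 19.98 × 10.00 × 25.02 × 3 = 3.75 × 10⁵.
36.6 ppm / 3.75 × 10⁵ = 9.77 × 10⁻⁵ ppm = 97.7 ppt.

97.7 ppt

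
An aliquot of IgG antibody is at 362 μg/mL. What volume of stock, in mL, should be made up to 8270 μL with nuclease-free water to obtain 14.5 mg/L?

14.5 mg/L = 14.5 μg/mL.
V₁ = C₂V₂/C₁ = 14.5 × 8270 / 362 = 331 μL = 0.331 mL.

0.331 mL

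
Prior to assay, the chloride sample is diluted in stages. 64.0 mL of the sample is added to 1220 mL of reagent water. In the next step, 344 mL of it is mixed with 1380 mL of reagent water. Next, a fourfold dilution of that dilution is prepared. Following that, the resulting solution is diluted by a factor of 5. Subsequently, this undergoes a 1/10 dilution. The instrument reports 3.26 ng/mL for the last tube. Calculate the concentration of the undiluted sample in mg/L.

Overall dilution factor = 20.06 × 5.012 × 4 × 5 × 10 = 2.01 × 10⁴.
Original = 3.26 ng/mL × 2.01 × 10⁴ = 6.56 × 10⁴ ng/mL = 65.6 mg/L.

65.6 mg/L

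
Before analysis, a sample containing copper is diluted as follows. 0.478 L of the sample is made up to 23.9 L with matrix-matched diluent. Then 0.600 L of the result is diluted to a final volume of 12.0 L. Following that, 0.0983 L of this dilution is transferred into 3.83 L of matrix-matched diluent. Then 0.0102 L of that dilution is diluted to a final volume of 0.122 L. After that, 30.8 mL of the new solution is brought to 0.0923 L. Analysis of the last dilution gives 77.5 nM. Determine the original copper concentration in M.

0.111 M

Overall dilution factor = 50 × 20 × 39.96 × 11.96 × 2.997 = 1.43 × 10⁶.
Original = 77.5 nM × 1.43 × 10⁶ = 1.11 × 10⁸ nM = 0.111 M.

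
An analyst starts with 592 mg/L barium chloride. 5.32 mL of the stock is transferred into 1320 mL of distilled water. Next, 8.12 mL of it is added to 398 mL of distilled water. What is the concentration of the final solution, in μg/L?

47.5 μg/L

Overall dilution factor = 249.1 × 50.01 = 1.25 × 10⁴.
592 mg/L / 1.25 × 10⁴ = 0.0475 mg/L = 47.5 μg/L.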